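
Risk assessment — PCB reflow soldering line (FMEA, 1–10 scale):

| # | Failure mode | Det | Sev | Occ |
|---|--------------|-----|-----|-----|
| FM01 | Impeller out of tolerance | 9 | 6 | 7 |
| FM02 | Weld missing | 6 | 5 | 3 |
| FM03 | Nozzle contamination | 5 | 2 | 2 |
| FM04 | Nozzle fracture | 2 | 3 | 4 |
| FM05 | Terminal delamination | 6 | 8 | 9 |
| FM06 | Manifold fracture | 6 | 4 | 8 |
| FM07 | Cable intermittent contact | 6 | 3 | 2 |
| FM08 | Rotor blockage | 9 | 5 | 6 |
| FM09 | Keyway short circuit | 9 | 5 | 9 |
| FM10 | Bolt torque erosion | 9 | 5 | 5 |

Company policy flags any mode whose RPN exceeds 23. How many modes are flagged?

9

RPN = Severity × Occurrence × Detection:
  FM01: 6 × 7 × 9 = 378
  FM02: 5 × 3 × 6 = 90
  FM03: 2 × 2 × 5 = 20
  FM04: 3 × 4 × 2 = 24
  FM05: 8 × 9 × 6 = 432
  FM06: 4 × 8 × 6 = 192
  FM07: 3 × 2 × 6 = 36
  FM08: 5 × 6 × 9 = 270
  FM09: 5 × 9 × 9 = 405
  FM10: 5 × 5 × 9 = 225
Modes with RPN > 23: FM01 (378), FM02 (90), FM04 (24), FM05 (432), FM06 (192), FM07 (36), FM08 (270), FM09 (405), FM10 (225) → 9.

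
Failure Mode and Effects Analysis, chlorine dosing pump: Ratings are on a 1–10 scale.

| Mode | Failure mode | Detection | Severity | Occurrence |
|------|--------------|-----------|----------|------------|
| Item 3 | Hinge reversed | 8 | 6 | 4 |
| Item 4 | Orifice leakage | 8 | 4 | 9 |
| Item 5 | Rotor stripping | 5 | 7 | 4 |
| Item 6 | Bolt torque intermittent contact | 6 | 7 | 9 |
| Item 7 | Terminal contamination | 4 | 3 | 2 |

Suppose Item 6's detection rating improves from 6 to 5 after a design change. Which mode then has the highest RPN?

Item 6

RPN = Severity × Occurrence × Detection:
  Item 3: 6 × 4 × 8 = 192
  Item 4: 4 × 9 × 8 = 288
  Item 5: 7 × 4 × 5 = 140
  Item 6: 7 × 9 × 6 = 378
  Item 7: 3 × 2 × 4 = 24
After action: Item 6 → 7 × 9 × 5 = 315.
Revised RPNs: Item 6=315, Item 4=288, Item 3=192, Item 5=140, Item 7=24.
Highest is now Item 6 (315).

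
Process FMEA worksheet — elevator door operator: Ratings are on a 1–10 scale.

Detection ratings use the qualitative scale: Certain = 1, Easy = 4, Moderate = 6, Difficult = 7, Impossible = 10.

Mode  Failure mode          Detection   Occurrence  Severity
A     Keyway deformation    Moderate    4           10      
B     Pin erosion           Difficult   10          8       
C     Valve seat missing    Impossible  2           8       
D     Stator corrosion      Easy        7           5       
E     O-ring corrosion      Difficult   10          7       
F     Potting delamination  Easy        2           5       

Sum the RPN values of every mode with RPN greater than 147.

1450

RPN = Severity × Occurrence × Detection:
  A: 10 × 4 × 6 = 240
  B: 8 × 10 × 7 = 560
  C: 8 × 2 × 10 = 160
  D: 5 × 7 × 4 = 140
  E: 7 × 10 × 7 = 490
  F: 5 × 2 × 4 = 40
RPN > 147: A (240), B (560), C (160), E (490).
Sum: 240 + 560 + 160 + 490 = 1450.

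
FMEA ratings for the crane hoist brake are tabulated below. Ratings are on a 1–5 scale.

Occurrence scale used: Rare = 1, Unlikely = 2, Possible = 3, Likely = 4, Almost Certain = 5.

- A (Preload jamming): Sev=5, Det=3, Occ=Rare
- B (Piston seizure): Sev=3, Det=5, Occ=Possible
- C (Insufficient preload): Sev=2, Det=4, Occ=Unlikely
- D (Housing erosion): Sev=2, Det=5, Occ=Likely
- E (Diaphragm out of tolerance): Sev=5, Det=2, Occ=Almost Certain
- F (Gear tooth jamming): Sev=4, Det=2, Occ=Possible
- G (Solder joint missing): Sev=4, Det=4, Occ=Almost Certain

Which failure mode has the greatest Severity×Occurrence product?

E

Criticality = Severity × Occurrence:
  A: 5 × 1 = 5
  B: 3 × 3 = 9
  C: 2 × 2 = 4
  D: 2 × 4 = 8
  E: 5 × 5 = 25
  F: 4 × 3 = 12
  G: 4 × 5 = 20
Highest criticality is 25 → E.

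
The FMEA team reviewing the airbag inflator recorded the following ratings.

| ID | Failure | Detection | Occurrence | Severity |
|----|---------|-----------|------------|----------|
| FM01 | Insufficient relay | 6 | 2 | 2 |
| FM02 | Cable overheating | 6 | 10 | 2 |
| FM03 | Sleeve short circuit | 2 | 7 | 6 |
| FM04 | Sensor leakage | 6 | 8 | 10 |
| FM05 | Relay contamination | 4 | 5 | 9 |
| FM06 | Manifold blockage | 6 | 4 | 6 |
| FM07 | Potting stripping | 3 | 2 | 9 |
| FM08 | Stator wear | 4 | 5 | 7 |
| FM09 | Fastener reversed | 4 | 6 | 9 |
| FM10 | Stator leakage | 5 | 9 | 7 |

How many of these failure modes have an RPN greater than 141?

5

RPN = Severity × Occurrence × Detection:
  FM01: 2 × 2 × 6 = 24
  FM02: 2 × 10 × 6 = 120
  FM03: 6 × 7 × 2 = 84
  FM04: 10 × 8 × 6 = 480
  FM05: 9 × 5 × 4 = 180
  FM06: 6 × 4 × 6 = 144
  FM07: 9 × 2 × 3 = 54
  FM08: 7 × 5 × 4 = 140
  FM09: 9 × 6 × 4 = 216
  FM10: 7 × 9 × 5 = 315
Modes with RPN > 141: FM04 (480), FM05 (180), FM06 (144), FM09 (216), FM10 (315) → 5.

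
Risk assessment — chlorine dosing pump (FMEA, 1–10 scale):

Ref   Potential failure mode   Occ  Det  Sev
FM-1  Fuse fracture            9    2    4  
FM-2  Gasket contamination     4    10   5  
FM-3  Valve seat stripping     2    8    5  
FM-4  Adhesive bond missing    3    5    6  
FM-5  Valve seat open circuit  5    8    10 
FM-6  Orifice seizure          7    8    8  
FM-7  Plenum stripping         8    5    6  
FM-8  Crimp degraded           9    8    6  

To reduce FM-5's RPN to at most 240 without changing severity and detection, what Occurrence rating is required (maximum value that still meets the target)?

3

FM-5: S=10, O=5, D=8 → current RPN = 400.
Fixed product = 80. Need 80 × O ≤ 240, so O ≤ 240/80 = 3.00.
Maximum integer Occurrence rating = 3 (gives RPN 240; O=4 would give 320 > 240).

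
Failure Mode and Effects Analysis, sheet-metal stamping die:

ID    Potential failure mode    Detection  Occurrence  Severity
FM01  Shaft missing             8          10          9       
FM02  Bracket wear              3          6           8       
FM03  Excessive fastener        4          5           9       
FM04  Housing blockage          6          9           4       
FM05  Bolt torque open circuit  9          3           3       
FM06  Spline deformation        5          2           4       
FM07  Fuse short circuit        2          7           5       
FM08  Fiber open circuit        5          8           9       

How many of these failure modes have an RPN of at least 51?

7

RPN = Severity × Occurrence × Detection:
  FM01: 9 × 10 × 8 = 720
  FM02: 8 × 6 × 3 = 144
  FM03: 9 × 5 × 4 = 180
  FM04: 4 × 9 × 6 = 216
  FM05: 3 × 3 × 9 = 81
  FM06: 4 × 2 × 5 = 40
  FM07: 5 × 7 × 2 = 70
  FM08: 9 × 8 × 5 = 360
Modes with RPN ≥ 51: FM01 (720), FM02 (144), FM03 (180), FM04 (216), FM05 (81), FM07 (70), FM08 (360) → 7.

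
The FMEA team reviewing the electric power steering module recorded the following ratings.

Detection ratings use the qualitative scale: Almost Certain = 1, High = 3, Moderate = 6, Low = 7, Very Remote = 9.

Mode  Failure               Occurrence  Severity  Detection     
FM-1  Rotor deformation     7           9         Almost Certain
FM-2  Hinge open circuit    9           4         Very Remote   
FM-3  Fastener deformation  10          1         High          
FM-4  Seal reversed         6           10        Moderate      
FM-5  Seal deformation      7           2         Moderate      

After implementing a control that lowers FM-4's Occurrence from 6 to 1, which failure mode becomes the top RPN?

RPN = Severity × Occurrence × Detection:
  FM-1: 9 × 7 × 1 = 63
  FM-2: 4 × 9 × 9 = 324
  FM-3: 1 × 10 × 3 = 30
  FM-4: 10 × 6 × 6 = 360
  FM-5: 2 × 7 × 6 = 84
After action: FM-4 → 10 × 1 × 6 = 60.
Revised RPNs: FM-2=324, FM-5=84, FM-1=63, FM-4=60, FM-3=30.
Highest is now FM-2 (324).

FM-2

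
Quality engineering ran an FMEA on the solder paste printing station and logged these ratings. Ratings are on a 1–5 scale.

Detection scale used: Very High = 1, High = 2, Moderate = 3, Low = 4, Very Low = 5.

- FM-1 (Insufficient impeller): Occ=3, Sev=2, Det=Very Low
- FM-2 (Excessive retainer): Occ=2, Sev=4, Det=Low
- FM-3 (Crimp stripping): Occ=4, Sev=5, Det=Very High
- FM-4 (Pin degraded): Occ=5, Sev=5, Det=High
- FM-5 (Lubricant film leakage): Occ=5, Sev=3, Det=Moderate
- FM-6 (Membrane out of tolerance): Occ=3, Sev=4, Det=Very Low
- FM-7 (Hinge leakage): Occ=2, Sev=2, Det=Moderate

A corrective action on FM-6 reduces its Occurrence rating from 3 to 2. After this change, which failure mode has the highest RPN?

RPN = Severity × Occurrence × Detection:
  FM-1: 2 × 3 × 5 = 30
  FM-2: 4 × 2 × 4 = 32
  FM-3: 5 × 4 × 1 = 20
  FM-4: 5 × 5 × 2 = 50
  FM-5: 3 × 5 × 3 = 45
  FM-6: 4 × 3 × 5 = 60
  FM-7: 2 × 2 × 3 = 12
After action: FM-6 → 4 × 2 × 5 = 40.
Revised RPNs: FM-4=50, FM-5=45, FM-6=40, FM-2=32, FM-1=30, FM-3=20, FM-7=12.
Highest is now FM-4 (50).

FM-4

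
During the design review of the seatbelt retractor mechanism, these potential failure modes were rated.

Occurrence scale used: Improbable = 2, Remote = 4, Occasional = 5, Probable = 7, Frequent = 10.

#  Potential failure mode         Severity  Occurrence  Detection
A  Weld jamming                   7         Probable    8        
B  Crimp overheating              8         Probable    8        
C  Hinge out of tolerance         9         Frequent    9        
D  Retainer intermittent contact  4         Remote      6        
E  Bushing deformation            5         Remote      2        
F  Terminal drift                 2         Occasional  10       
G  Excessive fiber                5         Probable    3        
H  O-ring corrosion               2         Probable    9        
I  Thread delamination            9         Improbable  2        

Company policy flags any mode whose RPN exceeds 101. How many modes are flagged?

RPN = Severity × Occurrence × Detection:
  A: 7 × 7 × 8 = 392
  B: 8 × 7 × 8 = 448
  C: 9 × 10 × 9 = 810
  D: 4 × 4 × 6 = 96
  E: 5 × 4 × 2 = 40
  F: 2 × 5 × 10 = 100
  G: 5 × 7 × 3 = 105
  H: 2 × 7 × 9 = 126
  I: 9 × 2 × 2 = 36
Modes with RPN > 101: A (392), B (448), C (810), G (105), H (126) → 5.

5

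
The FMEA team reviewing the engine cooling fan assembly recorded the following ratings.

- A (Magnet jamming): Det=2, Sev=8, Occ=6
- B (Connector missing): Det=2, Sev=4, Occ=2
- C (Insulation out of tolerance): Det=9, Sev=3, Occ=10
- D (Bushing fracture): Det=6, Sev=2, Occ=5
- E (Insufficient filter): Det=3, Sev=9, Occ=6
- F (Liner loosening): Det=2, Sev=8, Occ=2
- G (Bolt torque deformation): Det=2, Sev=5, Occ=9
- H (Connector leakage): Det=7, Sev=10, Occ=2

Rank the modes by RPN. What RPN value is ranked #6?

60

RPN = Severity × Occurrence × Detection:
  A: 8 × 6 × 2 = 96
  B: 4 × 2 × 2 = 16
  C: 3 × 10 × 9 = 270
  D: 2 × 5 × 6 = 60
  E: 9 × 6 × 3 = 162
  F: 8 × 2 × 2 = 32
  G: 5 × 9 × 2 = 90
  H: 10 × 2 × 7 = 140
Sorted descending: 270, 162, 140, 96, 90, 60, 32, 16.
The sixth-highest RPN is 60 (D).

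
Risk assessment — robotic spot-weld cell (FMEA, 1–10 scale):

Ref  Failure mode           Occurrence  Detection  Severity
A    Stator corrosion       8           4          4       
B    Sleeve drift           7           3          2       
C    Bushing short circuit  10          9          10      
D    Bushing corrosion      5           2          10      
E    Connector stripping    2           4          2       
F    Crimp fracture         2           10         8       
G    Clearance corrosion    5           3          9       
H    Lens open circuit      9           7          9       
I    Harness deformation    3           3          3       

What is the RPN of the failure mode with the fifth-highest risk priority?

RPN = Severity × Occurrence × Detection:
  A: 4 × 8 × 4 = 128
  B: 2 × 7 × 3 = 42
  C: 10 × 10 × 9 = 900
  D: 10 × 5 × 2 = 100
  E: 2 × 2 × 4 = 16
  F: 8 × 2 × 10 = 160
  G: 9 × 5 × 3 = 135
  H: 9 × 9 × 7 = 567
  I: 3 × 3 × 3 = 27
Sorted descending: 900, 567, 160, 135, 128, 100, 42, 27, 16.
The fifth-highest RPN is 128 (A).

128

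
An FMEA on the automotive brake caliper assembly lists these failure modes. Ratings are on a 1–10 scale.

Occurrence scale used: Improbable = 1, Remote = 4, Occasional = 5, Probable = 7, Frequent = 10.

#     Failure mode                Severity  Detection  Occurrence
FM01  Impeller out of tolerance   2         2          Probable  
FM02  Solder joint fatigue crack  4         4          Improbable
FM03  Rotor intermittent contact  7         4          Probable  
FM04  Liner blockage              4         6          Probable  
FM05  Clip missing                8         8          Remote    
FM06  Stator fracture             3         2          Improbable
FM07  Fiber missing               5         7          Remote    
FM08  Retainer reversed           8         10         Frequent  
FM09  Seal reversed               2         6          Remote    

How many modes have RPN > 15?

RPN = Severity × Occurrence × Detection:
  FM01: 2 × 7 × 2 = 28
  FM02: 4 × 1 × 4 = 16
  FM03: 7 × 7 × 4 = 196
  FM04: 4 × 7 × 6 = 168
  FM05: 8 × 4 × 8 = 256
  FM06: 3 × 1 × 2 = 6
  FM07: 5 × 4 × 7 = 140
  FM08: 8 × 10 × 10 = 800
  FM09: 2 × 4 × 6 = 48
Modes with RPN > 15: FM01 (28), FM02 (16), FM03 (196), FM04 (168), FM05 (256), FM07 (140), FM08 (800), FM09 (48) → 8.

8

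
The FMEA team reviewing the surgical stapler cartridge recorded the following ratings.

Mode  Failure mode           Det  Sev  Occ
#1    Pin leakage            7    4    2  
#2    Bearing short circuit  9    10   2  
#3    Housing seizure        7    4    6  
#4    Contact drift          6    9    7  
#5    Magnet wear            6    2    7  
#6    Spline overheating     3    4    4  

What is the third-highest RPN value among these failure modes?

RPN = Severity × Occurrence × Detection:
  #1: 4 × 2 × 7 = 56
  #2: 10 × 2 × 9 = 180
  #3: 4 × 6 × 7 = 168
  #4: 9 × 7 × 6 = 378
  #5: 2 × 7 × 6 = 84
  #6: 4 × 4 × 3 = 48
Sorted descending: 378, 180, 168, 84, 56, 48.
The third-highest RPN is 168 (#3).

168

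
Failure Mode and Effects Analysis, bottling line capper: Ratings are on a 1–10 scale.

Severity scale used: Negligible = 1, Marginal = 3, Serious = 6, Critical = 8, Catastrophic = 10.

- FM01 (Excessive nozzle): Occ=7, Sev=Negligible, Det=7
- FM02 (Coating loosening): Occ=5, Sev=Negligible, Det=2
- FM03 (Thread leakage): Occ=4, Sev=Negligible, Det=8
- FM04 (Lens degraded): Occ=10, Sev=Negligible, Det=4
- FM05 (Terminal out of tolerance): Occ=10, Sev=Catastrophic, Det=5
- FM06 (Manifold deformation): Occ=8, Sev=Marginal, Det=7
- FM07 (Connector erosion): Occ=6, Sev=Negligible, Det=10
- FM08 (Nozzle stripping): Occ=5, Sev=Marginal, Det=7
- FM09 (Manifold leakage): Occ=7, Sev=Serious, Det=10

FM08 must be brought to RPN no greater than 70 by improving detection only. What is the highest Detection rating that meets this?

4

FM08: S=3, O=5, D=7 → current RPN = 105.
Fixed product = 15. Need 15 × D ≤ 70, so D ≤ 70/15 = 4.67.
Maximum integer Detection rating = 4 (gives RPN 60; D=5 would give 75 > 70).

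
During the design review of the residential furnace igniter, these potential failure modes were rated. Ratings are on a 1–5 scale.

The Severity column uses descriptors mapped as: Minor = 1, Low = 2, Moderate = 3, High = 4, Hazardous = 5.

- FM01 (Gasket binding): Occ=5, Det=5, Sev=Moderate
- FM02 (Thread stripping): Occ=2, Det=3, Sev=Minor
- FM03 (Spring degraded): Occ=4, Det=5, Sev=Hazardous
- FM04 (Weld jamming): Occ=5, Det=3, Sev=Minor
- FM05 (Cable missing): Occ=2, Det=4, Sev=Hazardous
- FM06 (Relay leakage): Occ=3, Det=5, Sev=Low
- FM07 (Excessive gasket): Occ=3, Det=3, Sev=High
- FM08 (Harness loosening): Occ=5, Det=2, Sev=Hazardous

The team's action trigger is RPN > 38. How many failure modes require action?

4

RPN = Severity × Occurrence × Detection:
  FM01: 3 × 5 × 5 = 75
  FM02: 1 × 2 × 3 = 6
  FM03: 5 × 4 × 5 = 100
  FM04: 1 × 5 × 3 = 15
  FM05: 5 × 2 × 4 = 40
  FM06: 2 × 3 × 5 = 30
  FM07: 4 × 3 × 3 = 36
  FM08: 5 × 5 × 2 = 50
Modes with RPN > 38: FM01 (75), FM03 (100), FM05 (40), FM08 (50) → 4.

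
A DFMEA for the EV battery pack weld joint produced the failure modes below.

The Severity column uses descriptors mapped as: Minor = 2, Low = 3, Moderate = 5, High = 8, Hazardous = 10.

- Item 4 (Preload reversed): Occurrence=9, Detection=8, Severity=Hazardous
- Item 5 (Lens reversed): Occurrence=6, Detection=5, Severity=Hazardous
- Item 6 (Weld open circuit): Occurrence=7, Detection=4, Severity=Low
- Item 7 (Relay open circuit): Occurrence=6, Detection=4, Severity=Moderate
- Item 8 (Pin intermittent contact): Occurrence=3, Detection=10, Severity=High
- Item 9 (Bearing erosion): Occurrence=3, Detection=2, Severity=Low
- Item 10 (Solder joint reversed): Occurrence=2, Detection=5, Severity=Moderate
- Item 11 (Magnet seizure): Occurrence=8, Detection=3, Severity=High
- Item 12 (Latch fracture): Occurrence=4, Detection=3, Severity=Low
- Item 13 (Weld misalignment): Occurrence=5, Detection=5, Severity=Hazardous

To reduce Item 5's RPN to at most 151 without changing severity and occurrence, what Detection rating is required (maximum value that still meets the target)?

2

Item 5: S=10, O=6, D=5 → current RPN = 300.
Fixed product = 60. Need 60 × D ≤ 151, so D ≤ 151/60 = 2.52.
Maximum integer Detection rating = 2 (gives RPN 120; D=3 would give 180 > 151).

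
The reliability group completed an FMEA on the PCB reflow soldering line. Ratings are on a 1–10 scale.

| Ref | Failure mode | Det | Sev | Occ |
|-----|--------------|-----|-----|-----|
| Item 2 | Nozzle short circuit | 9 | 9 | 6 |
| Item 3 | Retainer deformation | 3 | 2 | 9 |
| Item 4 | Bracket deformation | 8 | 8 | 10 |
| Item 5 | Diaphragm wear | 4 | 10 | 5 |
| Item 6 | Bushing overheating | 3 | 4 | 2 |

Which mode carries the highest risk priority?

Item 4

RPN = Severity × Occurrence × Detection:
  Item 2: 9 × 6 × 9 = 486
  Item 3: 2 × 9 × 3 = 54
  Item 4: 8 × 10 × 8 = 640
  Item 5: 10 × 5 × 4 = 200
  Item 6: 4 × 2 × 3 = 24
Highest RPN is 640 → Item 4.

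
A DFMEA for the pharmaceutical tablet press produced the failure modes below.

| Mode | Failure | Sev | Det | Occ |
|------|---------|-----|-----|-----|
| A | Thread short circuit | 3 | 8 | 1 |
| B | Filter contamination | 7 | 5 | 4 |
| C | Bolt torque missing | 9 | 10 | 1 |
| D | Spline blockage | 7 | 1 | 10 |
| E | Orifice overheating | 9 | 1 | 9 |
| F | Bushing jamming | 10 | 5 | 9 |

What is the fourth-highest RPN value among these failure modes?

81

RPN = Severity × Occurrence × Detection:
  A: 3 × 1 × 8 = 24
  B: 7 × 4 × 5 = 140
  C: 9 × 1 × 10 = 90
  D: 7 × 10 × 1 = 70
  E: 9 × 9 × 1 = 81
  F: 10 × 9 × 5 = 450
Sorted descending: 450, 140, 90, 81, 70, 24.
The fourth-highest RPN is 81 (E).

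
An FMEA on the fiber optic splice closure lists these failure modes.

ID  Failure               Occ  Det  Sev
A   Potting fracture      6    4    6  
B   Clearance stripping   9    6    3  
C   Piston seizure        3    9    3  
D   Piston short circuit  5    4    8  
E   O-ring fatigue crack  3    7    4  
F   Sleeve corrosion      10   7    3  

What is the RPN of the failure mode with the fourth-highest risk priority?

144

RPN = Severity × Occurrence × Detection:
  A: 6 × 6 × 4 = 144
  B: 3 × 9 × 6 = 162
  C: 3 × 3 × 9 = 81
  D: 8 × 5 × 4 = 160
  E: 4 × 3 × 7 = 84
  F: 3 × 10 × 7 = 210
Sorted descending: 210, 162, 160, 144, 84, 81.
The fourth-highest RPN is 144 (A).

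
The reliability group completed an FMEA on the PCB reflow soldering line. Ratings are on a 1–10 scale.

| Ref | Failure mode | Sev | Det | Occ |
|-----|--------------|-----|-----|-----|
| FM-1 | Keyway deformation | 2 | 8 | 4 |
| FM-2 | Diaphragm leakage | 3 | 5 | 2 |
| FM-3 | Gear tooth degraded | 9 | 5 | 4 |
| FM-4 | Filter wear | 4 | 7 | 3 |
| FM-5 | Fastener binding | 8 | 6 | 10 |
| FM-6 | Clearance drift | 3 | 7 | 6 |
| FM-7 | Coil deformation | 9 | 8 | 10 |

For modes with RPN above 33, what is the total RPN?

1654

RPN = Severity × Occurrence × Detection:
  FM-1: 2 × 4 × 8 = 64
  FM-2: 3 × 2 × 5 = 30
  FM-3: 9 × 4 × 5 = 180
  FM-4: 4 × 3 × 7 = 84
  FM-5: 8 × 10 × 6 = 480
  FM-6: 3 × 6 × 7 = 126
  FM-7: 9 × 10 × 8 = 720
RPN > 33: FM-1 (64), FM-3 (180), FM-4 (84), FM-5 (480), FM-6 (126), FM-7 (720).
Sum: 64 + 180 + 84 + 480 + 126 + 720 = 1654.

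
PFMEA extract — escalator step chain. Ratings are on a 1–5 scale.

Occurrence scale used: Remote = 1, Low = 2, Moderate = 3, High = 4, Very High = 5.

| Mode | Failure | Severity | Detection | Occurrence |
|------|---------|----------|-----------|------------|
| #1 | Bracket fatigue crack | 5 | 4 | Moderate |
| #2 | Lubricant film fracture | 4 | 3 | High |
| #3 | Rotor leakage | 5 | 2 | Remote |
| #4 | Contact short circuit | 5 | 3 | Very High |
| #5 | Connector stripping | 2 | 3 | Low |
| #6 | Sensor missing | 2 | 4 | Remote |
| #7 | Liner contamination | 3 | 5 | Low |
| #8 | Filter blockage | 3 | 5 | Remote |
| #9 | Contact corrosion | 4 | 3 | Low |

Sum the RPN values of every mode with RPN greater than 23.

237

RPN = Severity × Occurrence × Detection:
  #1: 5 × 3 × 4 = 60
  #2: 4 × 4 × 3 = 48
  #3: 5 × 1 × 2 = 10
  #4: 5 × 5 × 3 = 75
  #5: 2 × 2 × 3 = 12
  #6: 2 × 1 × 4 = 8
  #7: 3 × 2 × 5 = 30
  #8: 3 × 1 × 5 = 15
  #9: 4 × 2 × 3 = 24
RPN > 23: #1 (60), #2 (48), #4 (75), #7 (30), #9 (24).
Sum: 60 + 48 + 75 + 30 + 24 = 237.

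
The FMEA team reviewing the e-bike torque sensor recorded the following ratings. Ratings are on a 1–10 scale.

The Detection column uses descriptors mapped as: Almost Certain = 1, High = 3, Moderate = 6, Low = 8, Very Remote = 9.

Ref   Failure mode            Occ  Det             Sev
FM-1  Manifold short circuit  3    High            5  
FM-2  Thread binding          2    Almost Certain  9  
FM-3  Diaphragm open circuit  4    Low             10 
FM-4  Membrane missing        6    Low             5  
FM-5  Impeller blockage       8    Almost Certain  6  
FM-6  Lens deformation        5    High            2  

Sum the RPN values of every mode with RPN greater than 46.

608

RPN = Severity × Occurrence × Detection:
  FM-1: 5 × 3 × 3 = 45
  FM-2: 9 × 2 × 1 = 18
  FM-3: 10 × 4 × 8 = 320
  FM-4: 5 × 6 × 8 = 240
  FM-5: 6 × 8 × 1 = 48
  FM-6: 2 × 5 × 3 = 30
RPN > 46: FM-3 (320), FM-4 (240), FM-5 (48).
Sum: 320 + 240 + 48 = 608.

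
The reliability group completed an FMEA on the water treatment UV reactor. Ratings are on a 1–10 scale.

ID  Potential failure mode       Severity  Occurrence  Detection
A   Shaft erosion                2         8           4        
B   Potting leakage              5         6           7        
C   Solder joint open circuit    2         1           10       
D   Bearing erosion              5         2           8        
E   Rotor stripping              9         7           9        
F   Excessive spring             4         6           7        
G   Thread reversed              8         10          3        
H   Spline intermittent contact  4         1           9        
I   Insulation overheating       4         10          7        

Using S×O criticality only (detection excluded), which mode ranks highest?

G

Criticality = Severity × Occurrence:
  A: 2 × 8 = 16
  B: 5 × 6 = 30
  C: 2 × 1 = 2
  D: 5 × 2 = 10
  E: 9 × 7 = 63
  F: 4 × 6 = 24
  G: 8 × 10 = 80
  H: 4 × 1 = 4
  I: 4 × 10 = 40
Highest criticality is 80 → G.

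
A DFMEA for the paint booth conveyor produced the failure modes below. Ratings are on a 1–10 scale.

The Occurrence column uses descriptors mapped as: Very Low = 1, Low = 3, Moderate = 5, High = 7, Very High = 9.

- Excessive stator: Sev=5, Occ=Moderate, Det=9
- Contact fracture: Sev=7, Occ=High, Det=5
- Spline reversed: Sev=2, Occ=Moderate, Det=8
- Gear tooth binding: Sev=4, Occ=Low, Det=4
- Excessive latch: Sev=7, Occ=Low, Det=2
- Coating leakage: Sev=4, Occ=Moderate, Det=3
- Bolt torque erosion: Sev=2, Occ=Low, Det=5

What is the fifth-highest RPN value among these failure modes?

RPN = Severity × Occurrence × Detection:
  Excessive stator: 5 × 5 × 9 = 225
  Contact fracture: 7 × 7 × 5 = 245
  Spline reversed: 2 × 5 × 8 = 80
  Gear tooth binding: 4 × 3 × 4 = 48
  Excessive latch: 7 × 3 × 2 = 42
  Coating leakage: 4 × 5 × 3 = 60
  Bolt torque erosion: 2 × 3 × 5 = 30
Sorted descending: 245, 225, 80, 60, 48, 42, 30.
The fifth-highest RPN is 48 (Gear tooth binding).

48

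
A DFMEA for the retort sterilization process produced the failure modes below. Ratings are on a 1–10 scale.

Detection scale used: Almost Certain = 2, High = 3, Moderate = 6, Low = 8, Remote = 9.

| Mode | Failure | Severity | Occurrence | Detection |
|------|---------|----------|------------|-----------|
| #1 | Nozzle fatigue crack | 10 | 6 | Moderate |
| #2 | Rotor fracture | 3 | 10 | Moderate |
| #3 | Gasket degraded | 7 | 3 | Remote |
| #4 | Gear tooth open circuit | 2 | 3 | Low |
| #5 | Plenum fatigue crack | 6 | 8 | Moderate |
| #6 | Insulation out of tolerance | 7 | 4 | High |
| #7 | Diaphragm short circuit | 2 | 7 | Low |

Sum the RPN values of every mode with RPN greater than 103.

1129

RPN = Severity × Occurrence × Detection:
  #1: 10 × 6 × 6 = 360
  #2: 3 × 10 × 6 = 180
  #3: 7 × 3 × 9 = 189
  #4: 2 × 3 × 8 = 48
  #5: 6 × 8 × 6 = 288
  #6: 7 × 4 × 3 = 84
  #7: 2 × 7 × 8 = 112
RPN > 103: #1 (360), #2 (180), #3 (189), #5 (288), #7 (112).
Sum: 360 + 180 + 189 + 288 + 112 = 1129.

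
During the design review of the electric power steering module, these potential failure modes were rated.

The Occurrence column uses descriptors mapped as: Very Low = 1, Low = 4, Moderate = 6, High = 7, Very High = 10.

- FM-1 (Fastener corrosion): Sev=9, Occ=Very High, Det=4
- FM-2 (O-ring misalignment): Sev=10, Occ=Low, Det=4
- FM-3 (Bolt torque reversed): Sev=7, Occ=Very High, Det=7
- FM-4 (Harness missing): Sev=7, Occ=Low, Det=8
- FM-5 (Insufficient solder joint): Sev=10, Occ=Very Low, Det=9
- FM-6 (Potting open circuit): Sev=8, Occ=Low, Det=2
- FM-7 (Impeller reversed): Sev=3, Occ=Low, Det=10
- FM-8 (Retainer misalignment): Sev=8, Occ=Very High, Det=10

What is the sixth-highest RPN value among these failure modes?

RPN = Severity × Occurrence × Detection:
  FM-1: 9 × 10 × 4 = 360
  FM-2: 10 × 4 × 4 = 160
  FM-3: 7 × 10 × 7 = 490
  FM-4: 7 × 4 × 8 = 224
  FM-5: 10 × 1 × 9 = 90
  FM-6: 8 × 4 × 2 = 64
  FM-7: 3 × 4 × 10 = 120
  FM-8: 8 × 10 × 10 = 800
Sorted descending: 800, 490, 360, 224, 160, 120, 90, 64.
The sixth-highest RPN is 120 (FM-7).

120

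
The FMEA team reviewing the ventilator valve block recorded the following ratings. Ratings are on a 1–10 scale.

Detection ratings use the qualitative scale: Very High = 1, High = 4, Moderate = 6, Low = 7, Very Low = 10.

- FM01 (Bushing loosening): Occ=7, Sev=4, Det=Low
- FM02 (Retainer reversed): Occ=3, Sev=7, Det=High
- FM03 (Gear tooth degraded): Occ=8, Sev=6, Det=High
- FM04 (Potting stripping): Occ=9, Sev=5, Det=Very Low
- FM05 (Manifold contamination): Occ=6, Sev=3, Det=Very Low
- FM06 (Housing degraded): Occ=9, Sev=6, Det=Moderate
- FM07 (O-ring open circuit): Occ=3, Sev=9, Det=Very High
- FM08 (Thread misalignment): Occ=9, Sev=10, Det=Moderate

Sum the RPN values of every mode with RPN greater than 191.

RPN = Severity × Occurrence × Detection:
  FM01: 4 × 7 × 7 = 196
  FM02: 7 × 3 × 4 = 84
  FM03: 6 × 8 × 4 = 192
  FM04: 5 × 9 × 10 = 450
  FM05: 3 × 6 × 10 = 180
  FM06: 6 × 9 × 6 = 324
  FM07: 9 × 3 × 1 = 27
  FM08: 10 × 9 × 6 = 540
RPN > 191: FM01 (196), FM03 (192), FM04 (450), FM06 (324), FM08 (540).
Sum: 196 + 192 + 450 + 324 + 540 = 1702.

1702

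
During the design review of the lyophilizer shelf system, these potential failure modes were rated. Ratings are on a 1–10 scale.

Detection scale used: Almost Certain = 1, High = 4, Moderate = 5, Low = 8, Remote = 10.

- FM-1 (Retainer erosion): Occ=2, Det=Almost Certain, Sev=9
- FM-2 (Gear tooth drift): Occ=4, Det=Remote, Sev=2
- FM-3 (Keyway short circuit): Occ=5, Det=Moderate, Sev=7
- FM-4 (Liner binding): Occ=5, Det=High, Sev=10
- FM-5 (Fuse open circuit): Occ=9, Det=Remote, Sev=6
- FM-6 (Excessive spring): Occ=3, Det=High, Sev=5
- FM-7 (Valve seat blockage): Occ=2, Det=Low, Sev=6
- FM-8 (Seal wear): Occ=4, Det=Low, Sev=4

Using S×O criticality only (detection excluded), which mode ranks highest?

FM-5

Criticality = Severity × Occurrence:
  FM-1: 9 × 2 = 18
  FM-2: 2 × 4 = 8
  FM-3: 7 × 5 = 35
  FM-4: 10 × 5 = 50
  FM-5: 6 × 9 = 54
  FM-6: 5 × 3 = 15
  FM-7: 6 × 2 = 12
  FM-8: 4 × 4 = 16
Highest criticality is 54 → FM-5.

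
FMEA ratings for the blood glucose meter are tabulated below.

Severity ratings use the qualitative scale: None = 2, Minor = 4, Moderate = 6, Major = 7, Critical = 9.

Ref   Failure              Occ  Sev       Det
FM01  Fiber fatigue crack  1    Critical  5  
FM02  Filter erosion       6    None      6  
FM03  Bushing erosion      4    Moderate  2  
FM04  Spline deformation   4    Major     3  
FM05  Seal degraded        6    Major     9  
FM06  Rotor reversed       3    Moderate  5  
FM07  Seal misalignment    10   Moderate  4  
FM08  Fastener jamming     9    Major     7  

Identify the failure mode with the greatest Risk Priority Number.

RPN = Severity × Occurrence × Detection:
  FM01: 9 × 1 × 5 = 45
  FM02: 2 × 6 × 6 = 72
  FM03: 6 × 4 × 2 = 48
  FM04: 7 × 4 × 3 = 84
  FM05: 7 × 6 × 9 = 378
  FM06: 6 × 3 × 5 = 90
  FM07: 6 × 10 × 4 = 240
  FM08: 7 × 9 × 7 = 441
Highest RPN is 441 → FM08.

FM08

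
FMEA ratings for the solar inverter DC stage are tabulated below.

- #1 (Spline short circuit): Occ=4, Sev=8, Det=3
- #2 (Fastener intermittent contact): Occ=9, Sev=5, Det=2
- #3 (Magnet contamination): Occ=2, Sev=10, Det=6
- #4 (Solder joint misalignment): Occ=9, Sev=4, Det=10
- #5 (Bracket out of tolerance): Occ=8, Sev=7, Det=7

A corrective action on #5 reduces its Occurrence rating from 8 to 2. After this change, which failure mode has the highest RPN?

RPN = Severity × Occurrence × Detection:
  #1: 8 × 4 × 3 = 96
  #2: 5 × 9 × 2 = 90
  #3: 10 × 2 × 6 = 120
  #4: 4 × 9 × 10 = 360
  #5: 7 × 8 × 7 = 392
After action: #5 → 7 × 2 × 7 = 98.
Revised RPNs: #4=360, #3=120, #5=98, #1=96, #2=90.
Highest is now #4 (360).

#4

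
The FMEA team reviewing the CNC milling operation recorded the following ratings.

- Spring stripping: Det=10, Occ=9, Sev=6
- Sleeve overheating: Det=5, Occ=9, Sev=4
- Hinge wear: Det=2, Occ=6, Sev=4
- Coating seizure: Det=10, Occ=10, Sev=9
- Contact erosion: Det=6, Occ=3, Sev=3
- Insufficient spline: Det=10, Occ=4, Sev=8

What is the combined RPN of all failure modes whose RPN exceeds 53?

RPN = Severity × Occurrence × Detection:
  Spring stripping: 6 × 9 × 10 = 540
  Sleeve overheating: 4 × 9 × 5 = 180
  Hinge wear: 4 × 6 × 2 = 48
  Coating seizure: 9 × 10 × 10 = 900
  Contact erosion: 3 × 3 × 6 = 54
  Insufficient spline: 8 × 4 × 10 = 320
RPN > 53: Spring stripping (540), Sleeve overheating (180), Coating seizure (900), Contact erosion (54), Insufficient spline (320).
Sum: 540 + 180 + 900 + 54 + 320 = 1994.

1994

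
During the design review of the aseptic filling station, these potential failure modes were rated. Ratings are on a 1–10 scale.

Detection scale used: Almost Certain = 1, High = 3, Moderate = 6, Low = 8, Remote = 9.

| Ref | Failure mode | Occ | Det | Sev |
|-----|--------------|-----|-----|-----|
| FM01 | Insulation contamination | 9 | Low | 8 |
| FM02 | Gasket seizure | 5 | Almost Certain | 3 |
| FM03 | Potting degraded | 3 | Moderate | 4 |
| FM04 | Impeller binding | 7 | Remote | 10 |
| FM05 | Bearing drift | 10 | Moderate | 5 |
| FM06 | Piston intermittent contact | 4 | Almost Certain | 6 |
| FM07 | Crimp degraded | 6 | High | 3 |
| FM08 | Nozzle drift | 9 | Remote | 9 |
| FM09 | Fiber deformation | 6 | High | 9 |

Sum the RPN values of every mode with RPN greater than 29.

2523

RPN = Severity × Occurrence × Detection:
  FM01: 8 × 9 × 8 = 576
  FM02: 3 × 5 × 1 = 15
  FM03: 4 × 3 × 6 = 72
  FM04: 10 × 7 × 9 = 630
  FM05: 5 × 10 × 6 = 300
  FM06: 6 × 4 × 1 = 24
  FM07: 3 × 6 × 3 = 54
  FM08: 9 × 9 × 9 = 729
  FM09: 9 × 6 × 3 = 162
RPN > 29: FM01 (576), FM03 (72), FM04 (630), FM05 (300), FM07 (54), FM08 (729), FM09 (162).
Sum: 576 + 72 + 630 + 300 + 54 + 729 + 162 = 2523.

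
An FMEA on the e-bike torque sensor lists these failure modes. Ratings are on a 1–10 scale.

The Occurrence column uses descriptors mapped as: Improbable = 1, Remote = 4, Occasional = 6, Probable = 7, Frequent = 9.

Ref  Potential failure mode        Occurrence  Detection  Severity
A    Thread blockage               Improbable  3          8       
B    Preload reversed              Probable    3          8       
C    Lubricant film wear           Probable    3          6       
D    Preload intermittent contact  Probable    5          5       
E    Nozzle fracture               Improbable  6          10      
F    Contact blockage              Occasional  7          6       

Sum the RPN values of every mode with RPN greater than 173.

RPN = Severity × Occurrence × Detection:
  A: 8 × 1 × 3 = 24
  B: 8 × 7 × 3 = 168
  C: 6 × 7 × 3 = 126
  D: 5 × 7 × 5 = 175
  E: 10 × 1 × 6 = 60
  F: 6 × 6 × 7 = 252
RPN > 173: D (175), F (252).
Sum: 175 + 252 = 427.

427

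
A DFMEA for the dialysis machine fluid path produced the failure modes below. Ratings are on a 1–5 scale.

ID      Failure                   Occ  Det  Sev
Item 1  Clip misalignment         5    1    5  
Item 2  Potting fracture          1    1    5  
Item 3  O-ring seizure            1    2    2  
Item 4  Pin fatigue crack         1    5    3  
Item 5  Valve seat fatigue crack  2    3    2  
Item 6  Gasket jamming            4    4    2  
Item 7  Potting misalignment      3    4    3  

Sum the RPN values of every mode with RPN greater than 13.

RPN = Severity × Occurrence × Detection:
  Item 1: 5 × 5 × 1 = 25
  Item 2: 5 × 1 × 1 = 5
  Item 3: 2 × 1 × 2 = 4
  Item 4: 3 × 1 × 5 = 15
  Item 5: 2 × 2 × 3 = 12
  Item 6: 2 × 4 × 4 = 32
  Item 7: 3 × 3 × 4 = 36
RPN > 13: Item 1 (25), Item 4 (15), Item 6 (32), Item 7 (36).
Sum: 25 + 15 + 32 + 36 = 108.

108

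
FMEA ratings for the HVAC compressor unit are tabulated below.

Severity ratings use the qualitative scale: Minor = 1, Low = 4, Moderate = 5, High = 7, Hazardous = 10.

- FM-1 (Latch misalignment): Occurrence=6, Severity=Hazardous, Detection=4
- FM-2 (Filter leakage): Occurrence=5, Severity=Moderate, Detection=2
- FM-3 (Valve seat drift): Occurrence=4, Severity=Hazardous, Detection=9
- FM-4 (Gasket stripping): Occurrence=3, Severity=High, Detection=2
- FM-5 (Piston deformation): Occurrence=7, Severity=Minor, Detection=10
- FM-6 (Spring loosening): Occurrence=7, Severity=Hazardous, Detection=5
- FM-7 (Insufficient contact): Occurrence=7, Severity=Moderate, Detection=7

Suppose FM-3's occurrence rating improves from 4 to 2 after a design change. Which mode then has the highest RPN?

FM-6

RPN = Severity × Occurrence × Detection:
  FM-1: 10 × 6 × 4 = 240
  FM-2: 5 × 5 × 2 = 50
  FM-3: 10 × 4 × 9 = 360
  FM-4: 7 × 3 × 2 = 42
  FM-5: 1 × 7 × 10 = 70
  FM-6: 10 × 7 × 5 = 350
  FM-7: 5 × 7 × 7 = 245
After action: FM-3 → 10 × 2 × 9 = 180.
Revised RPNs: FM-6=350, FM-7=245, FM-1=240, FM-3=180, FM-5=70, FM-2=50, FM-4=42.
Highest is now FM-6 (350).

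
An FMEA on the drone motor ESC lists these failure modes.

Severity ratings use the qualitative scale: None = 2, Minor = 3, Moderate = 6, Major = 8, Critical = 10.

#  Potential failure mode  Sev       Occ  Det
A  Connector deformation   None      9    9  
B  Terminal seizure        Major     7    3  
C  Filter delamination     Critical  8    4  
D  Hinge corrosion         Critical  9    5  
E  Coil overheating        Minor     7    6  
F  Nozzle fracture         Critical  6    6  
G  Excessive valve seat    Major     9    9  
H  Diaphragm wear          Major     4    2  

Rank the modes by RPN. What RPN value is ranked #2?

RPN = Severity × Occurrence × Detection:
  A: 2 × 9 × 9 = 162
  B: 8 × 7 × 3 = 168
  C: 10 × 8 × 4 = 320
  D: 10 × 9 × 5 = 450
  E: 3 × 7 × 6 = 126
  F: 10 × 6 × 6 = 360
  G: 8 × 9 × 9 = 648
  H: 8 × 4 × 2 = 64
Sorted descending: 648, 450, 360, 320, 168, 162, 126, 64.
The second-highest RPN is 450 (D).

450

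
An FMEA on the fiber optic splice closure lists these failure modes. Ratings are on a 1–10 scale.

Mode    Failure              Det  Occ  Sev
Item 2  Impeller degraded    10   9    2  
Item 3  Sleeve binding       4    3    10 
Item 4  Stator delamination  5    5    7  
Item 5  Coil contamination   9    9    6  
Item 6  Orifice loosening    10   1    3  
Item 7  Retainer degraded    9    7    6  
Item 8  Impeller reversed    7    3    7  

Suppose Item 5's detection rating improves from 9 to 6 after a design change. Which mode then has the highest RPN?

RPN = Severity × Occurrence × Detection:
  Item 2: 2 × 9 × 10 = 180
  Item 3: 10 × 3 × 4 = 120
  Item 4: 7 × 5 × 5 = 175
  Item 5: 6 × 9 × 9 = 486
  Item 6: 3 × 1 × 10 = 30
  Item 7: 6 × 7 × 9 = 378
  Item 8: 7 × 3 × 7 = 147
After action: Item 5 → 6 × 9 × 6 = 324.
Revised RPNs: Item 7=378, Item 5=324, Item 2=180, Item 4=175, Item 8=147, Item 3=120, Item 6=30.
Highest is now Item 7 (378).

Item 7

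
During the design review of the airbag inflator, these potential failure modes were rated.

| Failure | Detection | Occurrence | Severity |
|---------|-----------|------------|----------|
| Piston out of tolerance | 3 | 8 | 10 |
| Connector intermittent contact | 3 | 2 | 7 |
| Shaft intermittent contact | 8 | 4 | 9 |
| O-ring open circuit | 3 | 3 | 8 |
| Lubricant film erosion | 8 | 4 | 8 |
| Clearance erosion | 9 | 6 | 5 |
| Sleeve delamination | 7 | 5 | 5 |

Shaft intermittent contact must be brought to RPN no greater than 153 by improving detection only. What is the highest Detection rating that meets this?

4

Shaft intermittent contact: S=9, O=4, D=8 → current RPN = 288.
Fixed product = 36. Need 36 × D ≤ 153, so D ≤ 153/36 = 4.25.
Maximum integer Detection rating = 4 (gives RPN 144; D=5 would give 180 > 153).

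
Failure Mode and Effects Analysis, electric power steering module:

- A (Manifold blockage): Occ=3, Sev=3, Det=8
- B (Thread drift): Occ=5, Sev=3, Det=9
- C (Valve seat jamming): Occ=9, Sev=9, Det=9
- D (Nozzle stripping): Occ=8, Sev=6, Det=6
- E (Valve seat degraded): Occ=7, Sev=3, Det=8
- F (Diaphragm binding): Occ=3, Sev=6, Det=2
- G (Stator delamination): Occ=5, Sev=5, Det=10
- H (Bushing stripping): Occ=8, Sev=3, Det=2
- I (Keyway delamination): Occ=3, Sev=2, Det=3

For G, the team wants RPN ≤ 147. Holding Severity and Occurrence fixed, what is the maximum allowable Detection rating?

G: S=5, O=5, D=10 → current RPN = 250.
Fixed product = 25. Need 25 × D ≤ 147, so D ≤ 147/25 = 5.88.
Maximum integer Detection rating = 5 (gives RPN 125; D=6 would give 150 > 147).

5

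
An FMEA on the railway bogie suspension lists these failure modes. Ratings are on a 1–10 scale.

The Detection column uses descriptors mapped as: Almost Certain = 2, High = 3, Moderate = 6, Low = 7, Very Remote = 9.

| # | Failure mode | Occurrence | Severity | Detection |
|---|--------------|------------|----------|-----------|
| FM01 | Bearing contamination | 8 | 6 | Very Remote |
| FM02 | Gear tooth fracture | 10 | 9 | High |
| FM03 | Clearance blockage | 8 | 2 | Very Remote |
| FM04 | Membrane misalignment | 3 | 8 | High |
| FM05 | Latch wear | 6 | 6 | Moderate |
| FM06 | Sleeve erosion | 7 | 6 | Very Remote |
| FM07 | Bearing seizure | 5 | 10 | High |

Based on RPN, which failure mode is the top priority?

FM01

RPN = Severity × Occurrence × Detection:
  FM01: 6 × 8 × 9 = 432
  FM02: 9 × 10 × 3 = 270
  FM03: 2 × 8 × 9 = 144
  FM04: 8 × 3 × 3 = 72
  FM05: 6 × 6 × 6 = 216
  FM06: 6 × 7 × 9 = 378
  FM07: 10 × 5 × 3 = 150
Highest RPN is 432 → FM01.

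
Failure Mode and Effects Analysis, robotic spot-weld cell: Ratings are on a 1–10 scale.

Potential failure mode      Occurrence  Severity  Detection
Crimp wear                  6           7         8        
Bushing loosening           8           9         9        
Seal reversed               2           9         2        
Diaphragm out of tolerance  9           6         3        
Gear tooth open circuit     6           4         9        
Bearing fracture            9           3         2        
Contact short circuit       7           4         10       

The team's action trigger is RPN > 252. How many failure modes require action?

3

RPN = Severity × Occurrence × Detection:
  Crimp wear: 7 × 6 × 8 = 336
  Bushing loosening: 9 × 8 × 9 = 648
  Seal reversed: 9 × 2 × 2 = 36
  Diaphragm out of tolerance: 6 × 9 × 3 = 162
  Gear tooth open circuit: 4 × 6 × 9 = 216
  Bearing fracture: 3 × 9 × 2 = 54
  Contact short circuit: 4 × 7 × 10 = 280
Modes with RPN > 252: Crimp wear (336), Bushing loosening (648), Contact short circuit (280) → 3.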